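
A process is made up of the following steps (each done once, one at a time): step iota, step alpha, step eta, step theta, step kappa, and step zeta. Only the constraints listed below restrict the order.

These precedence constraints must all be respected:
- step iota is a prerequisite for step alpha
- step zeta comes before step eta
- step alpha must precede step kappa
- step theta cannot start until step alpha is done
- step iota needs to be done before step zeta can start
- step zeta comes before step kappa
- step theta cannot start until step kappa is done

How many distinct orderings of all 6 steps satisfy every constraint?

7

Step iota is the only step with nothing required before it, so every ordering starts there.
Enumerating by repeatedly choosing an available step (one whose prerequisites are all placed) gives 7 distinct complete orderings.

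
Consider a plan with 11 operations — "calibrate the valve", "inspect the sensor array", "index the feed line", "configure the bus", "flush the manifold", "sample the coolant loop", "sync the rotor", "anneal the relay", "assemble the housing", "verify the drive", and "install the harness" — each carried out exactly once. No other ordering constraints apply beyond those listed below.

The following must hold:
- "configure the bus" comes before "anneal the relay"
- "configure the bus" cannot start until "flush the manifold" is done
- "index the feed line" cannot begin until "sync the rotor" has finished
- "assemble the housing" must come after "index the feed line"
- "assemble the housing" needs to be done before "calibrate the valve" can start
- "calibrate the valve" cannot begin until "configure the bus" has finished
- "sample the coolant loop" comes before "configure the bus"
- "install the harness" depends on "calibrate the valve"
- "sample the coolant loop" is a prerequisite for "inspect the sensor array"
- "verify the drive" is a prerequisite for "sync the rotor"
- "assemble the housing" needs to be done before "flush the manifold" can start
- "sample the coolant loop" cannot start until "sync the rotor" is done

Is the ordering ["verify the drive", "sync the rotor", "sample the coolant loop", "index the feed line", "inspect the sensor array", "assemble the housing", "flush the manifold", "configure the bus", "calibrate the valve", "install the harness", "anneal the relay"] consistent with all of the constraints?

Checking each listed constraint against this order: for instance, "sample the coolant loop" is in position 3 and "configure the bus" in position 8, so that constraint holds — and the remaining constraints check out the same way.

Yes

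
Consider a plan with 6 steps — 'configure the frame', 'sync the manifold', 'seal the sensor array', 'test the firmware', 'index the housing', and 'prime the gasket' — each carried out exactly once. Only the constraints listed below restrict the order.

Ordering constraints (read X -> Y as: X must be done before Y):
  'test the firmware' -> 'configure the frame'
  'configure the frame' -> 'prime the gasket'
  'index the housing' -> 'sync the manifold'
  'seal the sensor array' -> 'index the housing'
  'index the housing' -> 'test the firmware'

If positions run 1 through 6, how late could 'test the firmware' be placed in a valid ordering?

4

Every step that must follow 'test the firmware' has to come after it. Tracing all chains starting from 'test the firmware', those steps are: 'configure the frame', 'prime the gasket' — 2 in total.
With 2 mandatory successors out of 6 steps total, the latest slot for 'test the firmware' is 6−2 = 4, and it's reachable by doing all non-successors before 'test the firmware'.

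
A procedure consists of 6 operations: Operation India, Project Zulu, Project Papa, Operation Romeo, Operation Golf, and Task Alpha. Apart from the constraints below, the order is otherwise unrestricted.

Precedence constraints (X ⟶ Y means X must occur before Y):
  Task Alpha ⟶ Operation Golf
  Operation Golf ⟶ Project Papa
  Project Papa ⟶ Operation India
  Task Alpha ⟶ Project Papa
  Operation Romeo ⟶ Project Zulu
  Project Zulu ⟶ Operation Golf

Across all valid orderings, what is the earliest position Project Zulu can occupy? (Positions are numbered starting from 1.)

Working backwards through the constraints from Project Zulu, its only required predecessor is Operation Romeo.
So at minimum 1 operation comes before Project Zulu, putting Project Zulu no earlier than position 2. That position is achievable by scheduling exactly that predecessor first.

2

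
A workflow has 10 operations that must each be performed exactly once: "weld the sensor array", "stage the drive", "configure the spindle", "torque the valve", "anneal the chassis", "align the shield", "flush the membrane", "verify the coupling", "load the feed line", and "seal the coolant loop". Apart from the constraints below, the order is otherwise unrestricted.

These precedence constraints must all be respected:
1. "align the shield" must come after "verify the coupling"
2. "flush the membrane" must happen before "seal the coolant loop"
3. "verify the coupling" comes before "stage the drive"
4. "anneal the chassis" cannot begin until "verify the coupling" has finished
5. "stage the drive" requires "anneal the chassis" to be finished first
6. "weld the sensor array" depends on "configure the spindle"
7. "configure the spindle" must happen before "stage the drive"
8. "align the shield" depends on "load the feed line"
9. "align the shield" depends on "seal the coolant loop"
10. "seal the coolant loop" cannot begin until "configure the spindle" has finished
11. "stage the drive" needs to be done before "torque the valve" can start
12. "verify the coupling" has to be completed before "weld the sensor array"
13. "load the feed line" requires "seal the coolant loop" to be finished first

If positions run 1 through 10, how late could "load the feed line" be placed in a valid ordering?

9

Following the constraints forward from "load the feed line", its only required successor is "align the shield".
With 1 mandatory successor out of 10 operations total, the latest slot for "load the feed line" is 10−1 = 9, and it's reachable by doing all non-successors before "load the feed line".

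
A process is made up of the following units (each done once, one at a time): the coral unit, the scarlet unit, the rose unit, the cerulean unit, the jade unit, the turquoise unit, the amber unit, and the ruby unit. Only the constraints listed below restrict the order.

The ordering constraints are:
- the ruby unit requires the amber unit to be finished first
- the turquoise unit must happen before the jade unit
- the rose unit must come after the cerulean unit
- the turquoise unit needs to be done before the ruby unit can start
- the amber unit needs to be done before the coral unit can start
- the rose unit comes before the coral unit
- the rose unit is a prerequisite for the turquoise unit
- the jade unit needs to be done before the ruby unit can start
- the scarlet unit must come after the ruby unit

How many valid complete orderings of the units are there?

22

2 units have no prerequisites (the cerulean unit, the amber unit), so any of them could come first.
Counting all ways to extend the partial order to a total order gives 22.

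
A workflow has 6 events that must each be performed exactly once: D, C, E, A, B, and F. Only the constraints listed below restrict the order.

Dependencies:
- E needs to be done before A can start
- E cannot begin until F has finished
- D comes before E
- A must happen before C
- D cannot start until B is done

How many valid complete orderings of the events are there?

The events with no prerequisites are B, F; any of them can be placed first.
Counting all ways to extend the partial order to a total order gives 3.

3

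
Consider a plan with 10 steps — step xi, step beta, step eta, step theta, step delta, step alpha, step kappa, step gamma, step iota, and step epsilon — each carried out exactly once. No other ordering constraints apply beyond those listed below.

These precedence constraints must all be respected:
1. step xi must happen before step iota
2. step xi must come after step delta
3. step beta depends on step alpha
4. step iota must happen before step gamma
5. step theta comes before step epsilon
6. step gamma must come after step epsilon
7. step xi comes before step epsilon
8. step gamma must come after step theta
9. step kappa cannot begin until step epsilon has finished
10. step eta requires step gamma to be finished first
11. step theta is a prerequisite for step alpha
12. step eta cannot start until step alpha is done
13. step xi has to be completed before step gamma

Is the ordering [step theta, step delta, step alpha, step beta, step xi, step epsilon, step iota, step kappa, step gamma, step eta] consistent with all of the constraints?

Every stated constraint is respected: step theta sits at position 1, ahead of step gamma at position 9, and each of the other listed pairs likewise has the predecessor earlier in the sequence.

Yes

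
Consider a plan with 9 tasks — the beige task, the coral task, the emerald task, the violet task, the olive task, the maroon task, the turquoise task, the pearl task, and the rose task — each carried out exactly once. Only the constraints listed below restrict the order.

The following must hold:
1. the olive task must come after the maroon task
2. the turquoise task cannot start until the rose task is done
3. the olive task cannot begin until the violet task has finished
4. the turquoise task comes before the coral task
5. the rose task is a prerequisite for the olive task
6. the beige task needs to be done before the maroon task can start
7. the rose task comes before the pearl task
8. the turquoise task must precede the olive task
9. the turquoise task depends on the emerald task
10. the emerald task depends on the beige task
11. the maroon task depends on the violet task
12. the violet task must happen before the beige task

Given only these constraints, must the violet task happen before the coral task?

Yes

Tracing the constraints gives a chain: the violet task → the beige task → the emerald task → the turquoise task → the coral task.
That forces the violet task before the coral task in every valid schedule.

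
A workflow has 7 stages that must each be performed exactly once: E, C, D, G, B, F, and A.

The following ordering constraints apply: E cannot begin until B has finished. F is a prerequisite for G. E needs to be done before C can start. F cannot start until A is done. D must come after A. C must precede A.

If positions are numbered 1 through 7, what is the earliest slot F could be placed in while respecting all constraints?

Every stage that must precede F has to come before it. Tracing all chains that end at F, those stages are: E, C, B, A — 4 in total.
With 4 mandatory predecessors, the earliest F can sit is position 4+1 = 5, and placing just those 4 first achieves it.

5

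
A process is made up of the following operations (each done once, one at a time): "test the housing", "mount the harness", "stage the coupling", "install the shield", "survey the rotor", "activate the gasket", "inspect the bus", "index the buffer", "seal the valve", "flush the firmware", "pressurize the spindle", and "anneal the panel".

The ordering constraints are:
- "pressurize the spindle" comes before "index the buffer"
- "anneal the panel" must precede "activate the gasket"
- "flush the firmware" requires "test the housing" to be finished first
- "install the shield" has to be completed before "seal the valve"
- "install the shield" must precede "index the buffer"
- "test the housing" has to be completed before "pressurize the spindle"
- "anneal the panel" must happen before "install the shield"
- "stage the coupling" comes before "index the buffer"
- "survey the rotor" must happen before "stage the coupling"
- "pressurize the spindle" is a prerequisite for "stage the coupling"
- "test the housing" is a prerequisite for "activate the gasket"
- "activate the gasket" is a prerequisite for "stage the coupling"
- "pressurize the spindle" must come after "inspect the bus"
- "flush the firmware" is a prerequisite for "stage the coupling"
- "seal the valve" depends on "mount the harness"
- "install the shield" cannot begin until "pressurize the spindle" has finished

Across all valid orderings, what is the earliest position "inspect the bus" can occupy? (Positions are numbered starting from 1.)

No constraint forces any other operation before "inspect the bus", so it can be placed first.

1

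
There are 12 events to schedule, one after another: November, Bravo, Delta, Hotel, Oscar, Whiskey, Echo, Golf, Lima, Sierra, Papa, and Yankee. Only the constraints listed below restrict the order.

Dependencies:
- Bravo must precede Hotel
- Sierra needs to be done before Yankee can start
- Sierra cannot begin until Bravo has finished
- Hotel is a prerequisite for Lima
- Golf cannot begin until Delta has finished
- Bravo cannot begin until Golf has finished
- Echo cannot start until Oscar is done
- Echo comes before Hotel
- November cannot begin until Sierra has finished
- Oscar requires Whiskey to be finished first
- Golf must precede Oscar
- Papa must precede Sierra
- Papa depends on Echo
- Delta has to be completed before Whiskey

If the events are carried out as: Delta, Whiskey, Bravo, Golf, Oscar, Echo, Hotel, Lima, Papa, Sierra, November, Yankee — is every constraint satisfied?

No

Here Golf comes after Bravo.
But one of the constraints requires Golf before Bravo, so this ordering violates it.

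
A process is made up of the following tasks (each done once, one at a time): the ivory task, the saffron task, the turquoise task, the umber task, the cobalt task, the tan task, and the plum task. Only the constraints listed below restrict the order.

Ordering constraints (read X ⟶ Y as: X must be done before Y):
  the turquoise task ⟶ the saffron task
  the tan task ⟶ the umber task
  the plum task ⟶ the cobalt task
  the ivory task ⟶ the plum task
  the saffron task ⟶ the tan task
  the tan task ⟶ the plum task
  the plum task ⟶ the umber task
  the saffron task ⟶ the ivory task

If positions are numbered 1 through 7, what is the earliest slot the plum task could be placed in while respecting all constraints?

5

Working backwards through the constraints from the plum task, its full set of required predecessors is the ivory task, the saffron task, the turquoise task, the tan task — 4 of them.
So at minimum 4 tasks come before the plum task, putting the plum task no earlier than position 5. That position is achievable by scheduling exactly those predecessors first.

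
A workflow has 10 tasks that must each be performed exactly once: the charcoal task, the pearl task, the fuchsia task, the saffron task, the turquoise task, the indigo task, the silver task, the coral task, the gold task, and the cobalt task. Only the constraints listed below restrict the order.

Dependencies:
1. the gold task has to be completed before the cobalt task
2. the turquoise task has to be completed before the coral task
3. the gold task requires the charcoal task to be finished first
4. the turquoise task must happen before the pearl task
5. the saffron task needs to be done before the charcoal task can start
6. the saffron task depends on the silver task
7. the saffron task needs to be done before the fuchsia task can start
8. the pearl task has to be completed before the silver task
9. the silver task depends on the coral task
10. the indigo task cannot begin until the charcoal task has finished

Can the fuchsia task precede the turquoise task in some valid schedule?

No

There is a dependency chain the turquoise task → the pearl task → the silver task → the saffron task → the fuchsia task, so the fuchsia task always comes after the turquoise task.
So no valid ordering can have the fuchsia task before the turquoise task.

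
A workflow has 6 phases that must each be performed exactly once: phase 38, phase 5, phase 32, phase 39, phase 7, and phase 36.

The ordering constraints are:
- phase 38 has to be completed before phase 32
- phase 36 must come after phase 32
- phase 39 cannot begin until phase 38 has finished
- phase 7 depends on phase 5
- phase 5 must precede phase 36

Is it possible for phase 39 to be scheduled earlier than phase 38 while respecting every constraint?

No

The constraints give a chain phase 38 → phase 39, which forces phase 38 before phase 39.
Hence phase 39 can never be scheduled before phase 38.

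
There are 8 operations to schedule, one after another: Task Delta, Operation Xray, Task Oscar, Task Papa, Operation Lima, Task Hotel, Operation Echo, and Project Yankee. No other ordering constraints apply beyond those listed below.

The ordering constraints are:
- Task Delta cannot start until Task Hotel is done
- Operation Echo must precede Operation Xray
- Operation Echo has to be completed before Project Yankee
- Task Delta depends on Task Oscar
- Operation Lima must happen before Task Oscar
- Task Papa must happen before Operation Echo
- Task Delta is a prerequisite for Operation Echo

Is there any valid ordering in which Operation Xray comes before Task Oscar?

Following Task Oscar → Task Delta → Operation Echo → Operation Xray, Task Oscar must precede Operation Xray in every valid ordering.
So no valid ordering can have Operation Xray before Task Oscar.

No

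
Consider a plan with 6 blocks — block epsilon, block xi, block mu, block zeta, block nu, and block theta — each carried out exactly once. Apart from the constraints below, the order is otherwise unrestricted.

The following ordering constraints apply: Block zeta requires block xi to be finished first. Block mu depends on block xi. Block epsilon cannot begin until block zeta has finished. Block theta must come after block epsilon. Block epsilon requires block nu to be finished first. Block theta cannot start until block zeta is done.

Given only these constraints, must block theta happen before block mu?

No

No chain of constraints connects block theta to block mu in either direction.
So block theta can come before block mu or after — it is not forced.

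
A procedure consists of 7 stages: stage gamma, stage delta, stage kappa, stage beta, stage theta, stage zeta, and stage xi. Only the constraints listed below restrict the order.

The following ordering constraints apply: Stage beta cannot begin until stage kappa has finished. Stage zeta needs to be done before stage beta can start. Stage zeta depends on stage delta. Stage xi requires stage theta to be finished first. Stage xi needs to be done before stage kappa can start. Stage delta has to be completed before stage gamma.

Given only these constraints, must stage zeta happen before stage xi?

Stage zeta and stage xi are not related by any chain of constraints.
So stage zeta can come before stage xi or after — it is not forced.

No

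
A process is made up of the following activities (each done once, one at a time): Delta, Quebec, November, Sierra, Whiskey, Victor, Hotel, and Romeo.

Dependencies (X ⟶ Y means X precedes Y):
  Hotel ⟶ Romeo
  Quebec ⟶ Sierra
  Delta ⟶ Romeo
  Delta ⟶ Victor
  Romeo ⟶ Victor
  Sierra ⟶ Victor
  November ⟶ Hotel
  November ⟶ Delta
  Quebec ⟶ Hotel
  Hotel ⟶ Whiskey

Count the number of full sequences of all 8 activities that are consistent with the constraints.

84

The activities with no prerequisites are Quebec, November; any of them can be placed first.
Counting all ways to extend the partial order to a total order gives 84.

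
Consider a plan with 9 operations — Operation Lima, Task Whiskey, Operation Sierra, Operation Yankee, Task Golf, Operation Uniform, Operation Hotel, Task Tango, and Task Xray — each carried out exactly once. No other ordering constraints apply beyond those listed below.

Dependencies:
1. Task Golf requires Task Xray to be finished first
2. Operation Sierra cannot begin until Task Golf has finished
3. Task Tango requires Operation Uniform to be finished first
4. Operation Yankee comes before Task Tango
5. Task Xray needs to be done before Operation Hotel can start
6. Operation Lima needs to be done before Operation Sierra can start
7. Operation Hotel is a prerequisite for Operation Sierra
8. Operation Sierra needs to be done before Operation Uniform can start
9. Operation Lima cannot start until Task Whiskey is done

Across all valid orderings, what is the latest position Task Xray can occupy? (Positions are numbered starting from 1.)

4

Every operation that must follow Task Xray has to come after it. Tracing all chains starting from Task Xray, those operations are: Operation Sierra, Task Golf, Operation Uniform, Operation Hotel, Task Tango — 5 in total.
So at least 5 operations follow Task Xray, putting Task Xray no later than position 4. That position is achievable by scheduling everything else first.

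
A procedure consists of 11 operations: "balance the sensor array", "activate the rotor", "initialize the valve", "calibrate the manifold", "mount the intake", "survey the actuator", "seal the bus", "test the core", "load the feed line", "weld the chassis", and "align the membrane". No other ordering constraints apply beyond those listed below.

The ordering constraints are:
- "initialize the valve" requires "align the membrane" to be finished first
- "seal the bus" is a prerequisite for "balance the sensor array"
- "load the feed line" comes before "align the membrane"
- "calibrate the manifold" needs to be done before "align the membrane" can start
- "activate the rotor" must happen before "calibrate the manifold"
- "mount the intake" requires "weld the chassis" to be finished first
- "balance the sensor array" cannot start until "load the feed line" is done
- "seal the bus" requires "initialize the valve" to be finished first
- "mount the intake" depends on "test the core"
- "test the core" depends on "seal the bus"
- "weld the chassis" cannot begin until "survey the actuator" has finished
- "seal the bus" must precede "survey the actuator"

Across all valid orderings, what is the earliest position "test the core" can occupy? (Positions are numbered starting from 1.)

7

Every operation that must precede "test the core" has to come before it. Tracing all chains that end at "test the core", those operations are: "activate the rotor", "initialize the valve", "calibrate the manifold", "seal the bus", "load the feed line", "align the membrane" — 6 in total.
With 6 mandatory predecessors, the earliest "test the core" can sit is position 6+1 = 7, and placing just those 6 first achieves it.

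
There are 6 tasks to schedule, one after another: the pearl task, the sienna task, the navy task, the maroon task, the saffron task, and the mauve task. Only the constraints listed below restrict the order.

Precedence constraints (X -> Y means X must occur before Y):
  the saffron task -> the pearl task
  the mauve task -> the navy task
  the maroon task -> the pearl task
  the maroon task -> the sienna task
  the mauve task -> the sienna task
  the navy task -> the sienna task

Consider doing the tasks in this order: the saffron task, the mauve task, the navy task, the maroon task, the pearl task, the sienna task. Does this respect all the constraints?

Every stated constraint is respected: the mauve task sits at position 2, ahead of the sienna task at position 6, and each of the other listed pairs likewise has the predecessor earlier in the sequence.

Yes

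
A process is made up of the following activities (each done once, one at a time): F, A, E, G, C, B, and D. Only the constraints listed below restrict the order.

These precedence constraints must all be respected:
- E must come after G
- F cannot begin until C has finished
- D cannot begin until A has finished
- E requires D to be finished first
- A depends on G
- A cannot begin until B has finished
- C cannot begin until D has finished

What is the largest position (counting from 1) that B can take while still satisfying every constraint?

2

The activities that are forced after B, directly or by a chain of constraints, are F, A, E, C, D. That's 5 activities.
With 5 mandatory successors out of 7 activities total, the latest slot for B is 7−5 = 2, and it's reachable by doing all non-successors before B.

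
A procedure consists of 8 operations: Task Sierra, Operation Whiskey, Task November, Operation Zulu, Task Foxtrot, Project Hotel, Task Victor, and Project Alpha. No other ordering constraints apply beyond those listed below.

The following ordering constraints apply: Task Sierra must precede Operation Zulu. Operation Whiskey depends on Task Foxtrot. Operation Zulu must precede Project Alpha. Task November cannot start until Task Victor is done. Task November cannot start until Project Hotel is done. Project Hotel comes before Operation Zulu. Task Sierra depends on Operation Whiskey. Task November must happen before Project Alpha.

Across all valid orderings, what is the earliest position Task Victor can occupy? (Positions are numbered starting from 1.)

1

No constraint forces any other operation before Task Victor, so it can be placed first.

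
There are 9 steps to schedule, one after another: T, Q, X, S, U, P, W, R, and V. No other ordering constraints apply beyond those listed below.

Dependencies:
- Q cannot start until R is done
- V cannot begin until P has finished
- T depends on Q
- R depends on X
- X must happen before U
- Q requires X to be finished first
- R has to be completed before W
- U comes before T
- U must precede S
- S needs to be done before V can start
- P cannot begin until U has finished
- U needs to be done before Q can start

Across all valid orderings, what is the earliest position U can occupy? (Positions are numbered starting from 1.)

2

The only step forced before U (directly or transitively) is X.
So at minimum 1 step comes before U, putting U no earlier than position 2. That position is achievable by scheduling exactly that predecessor first.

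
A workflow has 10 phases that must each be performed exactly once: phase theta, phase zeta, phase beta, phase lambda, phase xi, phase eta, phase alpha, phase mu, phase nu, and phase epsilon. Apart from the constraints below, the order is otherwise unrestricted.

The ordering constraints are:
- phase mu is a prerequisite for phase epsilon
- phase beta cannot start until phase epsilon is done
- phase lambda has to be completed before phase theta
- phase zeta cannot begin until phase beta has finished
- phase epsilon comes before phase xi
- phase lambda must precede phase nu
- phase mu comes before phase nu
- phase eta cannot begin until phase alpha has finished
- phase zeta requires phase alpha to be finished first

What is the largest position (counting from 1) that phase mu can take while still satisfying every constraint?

5

Every phase that must follow phase mu has to come after it. Tracing all chains starting from phase mu, those phases are: phase zeta, phase beta, phase xi, phase nu, phase epsilon — 5 in total.
With 5 mandatory successors out of 10 phases total, the latest slot for phase mu is 10−5 = 5, and it's reachable by doing all non-successors before phase mu.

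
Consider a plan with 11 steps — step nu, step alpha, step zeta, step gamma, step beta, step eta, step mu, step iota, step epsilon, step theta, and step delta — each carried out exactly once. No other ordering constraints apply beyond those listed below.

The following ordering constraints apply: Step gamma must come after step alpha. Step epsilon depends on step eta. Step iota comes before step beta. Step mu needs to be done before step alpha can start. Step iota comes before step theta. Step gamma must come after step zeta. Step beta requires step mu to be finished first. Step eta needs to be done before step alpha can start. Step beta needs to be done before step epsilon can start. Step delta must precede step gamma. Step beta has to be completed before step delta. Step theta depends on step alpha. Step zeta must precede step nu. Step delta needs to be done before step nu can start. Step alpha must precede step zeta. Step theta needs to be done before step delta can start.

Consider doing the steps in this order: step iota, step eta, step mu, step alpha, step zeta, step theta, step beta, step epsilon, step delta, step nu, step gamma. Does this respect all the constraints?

Yes

Every stated constraint is respected: step alpha sits at position 4, ahead of step gamma at position 11, and each of the other listed pairs likewise has the predecessor earlier in the sequence.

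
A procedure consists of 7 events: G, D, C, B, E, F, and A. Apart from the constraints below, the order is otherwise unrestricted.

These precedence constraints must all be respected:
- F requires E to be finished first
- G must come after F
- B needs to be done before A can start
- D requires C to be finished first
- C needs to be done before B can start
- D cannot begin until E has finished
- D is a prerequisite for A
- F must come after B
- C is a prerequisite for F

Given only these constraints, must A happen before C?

There is a chain C → D → A, which puts C before A.
So A never precedes C.

No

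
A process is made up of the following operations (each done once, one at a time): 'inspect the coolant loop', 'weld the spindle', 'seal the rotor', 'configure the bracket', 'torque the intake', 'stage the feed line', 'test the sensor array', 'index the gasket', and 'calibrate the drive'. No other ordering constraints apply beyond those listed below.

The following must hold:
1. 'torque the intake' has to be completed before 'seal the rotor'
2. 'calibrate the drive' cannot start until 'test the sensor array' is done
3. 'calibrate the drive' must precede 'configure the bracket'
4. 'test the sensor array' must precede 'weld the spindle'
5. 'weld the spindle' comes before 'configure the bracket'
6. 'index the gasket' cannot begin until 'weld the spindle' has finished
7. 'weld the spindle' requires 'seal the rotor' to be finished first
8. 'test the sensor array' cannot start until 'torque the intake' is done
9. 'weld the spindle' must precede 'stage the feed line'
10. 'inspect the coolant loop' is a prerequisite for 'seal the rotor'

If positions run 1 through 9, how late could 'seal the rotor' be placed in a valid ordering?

Every operation that must follow 'seal the rotor' has to come after it. Tracing all chains starting from 'seal the rotor', those operations are: 'weld the spindle', 'configure the bracket', 'stage the feed line', 'index the gasket' — 4 in total.
So at least 4 operations follow 'seal the rotor', putting 'seal the rotor' no later than position 5. That position is achievable by scheduling everything else first.

5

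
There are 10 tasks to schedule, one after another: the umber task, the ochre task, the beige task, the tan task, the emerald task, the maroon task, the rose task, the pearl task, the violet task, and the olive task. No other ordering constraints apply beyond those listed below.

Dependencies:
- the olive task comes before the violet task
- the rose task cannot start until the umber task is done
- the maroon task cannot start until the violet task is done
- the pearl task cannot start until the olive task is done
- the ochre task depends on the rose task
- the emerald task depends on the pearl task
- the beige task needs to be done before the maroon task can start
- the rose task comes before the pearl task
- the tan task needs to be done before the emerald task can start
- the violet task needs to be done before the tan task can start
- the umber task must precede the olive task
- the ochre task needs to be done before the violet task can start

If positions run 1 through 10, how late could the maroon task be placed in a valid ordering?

The maroon task has no required successors, so nothing stops it from going last (position 10).

10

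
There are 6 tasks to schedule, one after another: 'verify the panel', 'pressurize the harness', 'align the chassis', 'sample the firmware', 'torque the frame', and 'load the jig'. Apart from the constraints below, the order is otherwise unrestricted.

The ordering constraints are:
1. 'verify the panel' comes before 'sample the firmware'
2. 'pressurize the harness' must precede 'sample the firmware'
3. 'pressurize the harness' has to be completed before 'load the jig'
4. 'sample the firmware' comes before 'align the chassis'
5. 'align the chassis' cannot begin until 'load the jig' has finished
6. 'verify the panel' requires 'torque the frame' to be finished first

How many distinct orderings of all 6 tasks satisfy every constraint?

The tasks with no prerequisites are 'pressurize the harness', 'torque the frame'; any of them can be placed first.
Counting all ways to extend the partial order to a total order gives 9.

9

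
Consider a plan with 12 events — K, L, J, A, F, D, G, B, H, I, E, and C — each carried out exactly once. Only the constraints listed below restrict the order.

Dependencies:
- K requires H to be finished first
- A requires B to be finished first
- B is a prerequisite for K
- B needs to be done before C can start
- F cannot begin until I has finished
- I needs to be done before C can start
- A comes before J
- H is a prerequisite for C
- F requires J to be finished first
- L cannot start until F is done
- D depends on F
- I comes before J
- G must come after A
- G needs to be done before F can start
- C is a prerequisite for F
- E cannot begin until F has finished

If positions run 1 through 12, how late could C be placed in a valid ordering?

Every event that must follow C has to come after it. Tracing all chains starting from C, those events are: L, F, D, E — 4 in total.
With 4 mandatory successors out of 12 events total, the latest slot for C is 12−4 = 8, and it's reachable by doing all non-successors before C.

8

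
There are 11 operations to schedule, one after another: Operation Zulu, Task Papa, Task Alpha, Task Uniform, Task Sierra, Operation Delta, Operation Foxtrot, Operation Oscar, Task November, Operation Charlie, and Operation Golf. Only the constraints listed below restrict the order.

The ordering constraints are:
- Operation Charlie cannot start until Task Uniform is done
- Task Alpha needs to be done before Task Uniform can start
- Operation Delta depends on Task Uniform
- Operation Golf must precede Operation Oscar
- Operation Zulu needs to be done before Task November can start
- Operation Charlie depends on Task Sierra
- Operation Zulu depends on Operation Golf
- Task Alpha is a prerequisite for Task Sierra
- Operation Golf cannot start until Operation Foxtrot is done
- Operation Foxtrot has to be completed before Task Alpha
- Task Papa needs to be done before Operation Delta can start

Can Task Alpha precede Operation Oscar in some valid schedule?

Yes

The constraints leave Task Alpha and Operation Oscar unordered relative to each other; nothing requires Operation Oscar earlier.
That means at least one valid schedule has Task Alpha before Operation Oscar.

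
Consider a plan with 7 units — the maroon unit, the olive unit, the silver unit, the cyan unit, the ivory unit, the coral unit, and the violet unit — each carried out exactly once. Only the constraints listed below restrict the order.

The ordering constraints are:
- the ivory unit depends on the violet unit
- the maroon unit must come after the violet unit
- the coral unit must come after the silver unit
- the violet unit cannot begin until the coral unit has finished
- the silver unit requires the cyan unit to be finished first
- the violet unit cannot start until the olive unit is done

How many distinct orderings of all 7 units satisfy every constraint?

2 units have no prerequisites (the olive unit, the cyan unit), so any of them could come first.
Systematically extending each partial ordering one unit at a time and counting, there are 8 complete orderings.

8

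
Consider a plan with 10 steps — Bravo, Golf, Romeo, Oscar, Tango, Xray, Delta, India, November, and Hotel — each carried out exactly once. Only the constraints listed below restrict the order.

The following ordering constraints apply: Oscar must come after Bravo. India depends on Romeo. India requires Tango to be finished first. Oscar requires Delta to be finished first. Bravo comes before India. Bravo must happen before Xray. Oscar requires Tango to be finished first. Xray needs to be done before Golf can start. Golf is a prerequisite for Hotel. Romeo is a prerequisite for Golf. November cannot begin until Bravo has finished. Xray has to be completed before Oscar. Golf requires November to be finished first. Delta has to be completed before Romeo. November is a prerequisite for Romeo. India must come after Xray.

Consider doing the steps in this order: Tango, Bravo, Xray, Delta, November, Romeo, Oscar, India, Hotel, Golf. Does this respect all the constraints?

No

Here Golf comes after Hotel.
But one of the constraints requires Golf before Hotel, so this ordering violates it.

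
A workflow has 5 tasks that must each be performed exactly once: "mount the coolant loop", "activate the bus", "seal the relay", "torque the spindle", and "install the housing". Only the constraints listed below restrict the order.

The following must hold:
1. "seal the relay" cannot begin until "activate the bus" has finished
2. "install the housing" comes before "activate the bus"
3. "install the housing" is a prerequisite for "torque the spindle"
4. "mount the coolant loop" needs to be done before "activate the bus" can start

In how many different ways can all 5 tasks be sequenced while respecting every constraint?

The tasks with no prerequisites are "mount the coolant loop", "install the housing"; any of them can be placed first.
Systematically extending each partial ordering one task at a time and counting, there are 7 complete orderings.

7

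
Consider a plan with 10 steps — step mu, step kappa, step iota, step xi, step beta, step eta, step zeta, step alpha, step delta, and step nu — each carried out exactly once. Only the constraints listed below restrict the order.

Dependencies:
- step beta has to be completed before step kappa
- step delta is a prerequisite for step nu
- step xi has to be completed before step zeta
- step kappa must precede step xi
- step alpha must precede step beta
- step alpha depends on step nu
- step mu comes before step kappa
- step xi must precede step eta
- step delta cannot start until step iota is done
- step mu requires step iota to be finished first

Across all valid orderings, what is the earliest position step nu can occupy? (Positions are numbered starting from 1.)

Every step that must precede step nu has to come before it. Tracing all chains that end at step nu, those steps are: step iota, step delta — 2 in total.
With 2 mandatory predecessors, the earliest step nu can sit is position 2+1 = 3, and placing just those 2 first achieves it.

3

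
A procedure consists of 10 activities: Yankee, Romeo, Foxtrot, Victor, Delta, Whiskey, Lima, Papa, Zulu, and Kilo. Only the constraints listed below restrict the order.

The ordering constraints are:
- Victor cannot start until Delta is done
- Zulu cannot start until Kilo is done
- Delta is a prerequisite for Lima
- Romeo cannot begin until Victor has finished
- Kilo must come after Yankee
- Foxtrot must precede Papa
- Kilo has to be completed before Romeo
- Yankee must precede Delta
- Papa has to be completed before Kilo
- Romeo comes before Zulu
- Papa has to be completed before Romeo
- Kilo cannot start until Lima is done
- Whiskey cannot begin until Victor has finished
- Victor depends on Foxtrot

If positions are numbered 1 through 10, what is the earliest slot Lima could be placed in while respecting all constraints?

3

The activities that are forced before Lima, directly or transitively, are Yankee, Delta. That's 2 activities.
So at minimum 2 activities come before Lima, putting Lima no earlier than position 3. That position is achievable by scheduling exactly those predecessors first.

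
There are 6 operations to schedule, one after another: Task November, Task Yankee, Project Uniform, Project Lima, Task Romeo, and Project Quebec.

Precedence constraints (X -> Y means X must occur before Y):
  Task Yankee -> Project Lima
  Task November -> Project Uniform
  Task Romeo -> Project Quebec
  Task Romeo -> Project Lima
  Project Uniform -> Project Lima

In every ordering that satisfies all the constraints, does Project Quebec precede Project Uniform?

No

Project Quebec and Project Uniform are not related by any chain of constraints.
So Project Quebec can come before Project Uniform or after — it is not forced.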